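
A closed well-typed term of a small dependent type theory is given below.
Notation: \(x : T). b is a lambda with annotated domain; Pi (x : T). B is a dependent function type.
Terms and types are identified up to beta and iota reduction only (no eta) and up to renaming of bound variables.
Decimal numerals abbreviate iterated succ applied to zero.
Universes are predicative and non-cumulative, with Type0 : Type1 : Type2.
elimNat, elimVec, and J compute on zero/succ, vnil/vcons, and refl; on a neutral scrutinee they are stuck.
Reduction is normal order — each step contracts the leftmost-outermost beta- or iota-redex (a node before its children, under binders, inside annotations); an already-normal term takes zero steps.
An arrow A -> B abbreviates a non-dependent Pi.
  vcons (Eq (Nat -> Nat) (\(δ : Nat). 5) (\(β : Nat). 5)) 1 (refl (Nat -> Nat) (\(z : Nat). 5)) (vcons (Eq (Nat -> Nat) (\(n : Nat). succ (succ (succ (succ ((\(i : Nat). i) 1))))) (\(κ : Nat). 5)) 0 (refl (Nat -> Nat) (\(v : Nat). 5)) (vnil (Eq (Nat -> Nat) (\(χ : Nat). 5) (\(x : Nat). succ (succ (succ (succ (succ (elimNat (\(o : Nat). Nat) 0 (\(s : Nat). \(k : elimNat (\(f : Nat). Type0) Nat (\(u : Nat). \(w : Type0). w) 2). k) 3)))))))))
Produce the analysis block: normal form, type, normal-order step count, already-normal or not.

resulting normal form:
  vcons (Eq (Nat -> Nat) (\(δ : Nat). 5) (\(β : Nat). 5)) 1 (refl (Nat -> Nat) (\(z : Nat). 5)) (vcons (Eq (Nat -> Nat) (\(n : Nat). 5) (\(i : Nat). 5)) 0 (refl (Nat -> Nat) (\(κ : Nat). 5)) (vnil (Eq (Nat -> Nat) (\(v : Nat). 5) (\(χ : Nat). 5))))
inferred type:
  Vec (Eq (Nat -> Nat) (\(δ : Nat). 5) (\(β : Nat). 5)) 2
normal-order step count: 11
started in normal form: no
first contracted redex: a beta-redex


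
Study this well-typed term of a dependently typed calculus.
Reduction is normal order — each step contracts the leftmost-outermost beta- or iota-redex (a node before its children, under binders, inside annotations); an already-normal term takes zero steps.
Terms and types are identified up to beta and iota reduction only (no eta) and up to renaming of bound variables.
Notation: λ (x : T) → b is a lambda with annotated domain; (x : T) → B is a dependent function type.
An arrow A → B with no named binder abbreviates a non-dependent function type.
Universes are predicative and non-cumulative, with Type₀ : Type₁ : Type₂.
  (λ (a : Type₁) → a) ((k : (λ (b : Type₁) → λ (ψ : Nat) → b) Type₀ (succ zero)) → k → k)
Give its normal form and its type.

resulting normal form:
  (a : Type₀) → a → a
the term's type:
  Type₁
observation: 3 normal-order steps separate the term from its normal form.


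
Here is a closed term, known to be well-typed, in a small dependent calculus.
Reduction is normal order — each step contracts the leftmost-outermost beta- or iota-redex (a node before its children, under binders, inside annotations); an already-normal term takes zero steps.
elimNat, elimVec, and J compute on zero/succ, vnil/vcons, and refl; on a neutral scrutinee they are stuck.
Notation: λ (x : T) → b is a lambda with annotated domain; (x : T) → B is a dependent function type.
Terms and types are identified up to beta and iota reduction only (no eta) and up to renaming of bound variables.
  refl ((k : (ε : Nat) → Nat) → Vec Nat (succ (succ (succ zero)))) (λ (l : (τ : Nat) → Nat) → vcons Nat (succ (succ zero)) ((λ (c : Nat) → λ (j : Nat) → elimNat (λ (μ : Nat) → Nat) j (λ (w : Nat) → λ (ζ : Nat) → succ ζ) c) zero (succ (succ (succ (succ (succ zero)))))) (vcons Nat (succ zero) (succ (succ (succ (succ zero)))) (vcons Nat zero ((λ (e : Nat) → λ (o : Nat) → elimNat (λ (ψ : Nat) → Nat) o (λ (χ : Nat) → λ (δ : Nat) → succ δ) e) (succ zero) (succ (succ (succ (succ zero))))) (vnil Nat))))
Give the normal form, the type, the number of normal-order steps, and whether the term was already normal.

normal form:
  refl ((k : (ε : Nat) → Nat) → Vec Nat (succ (succ (succ zero)))) (λ (l : (τ : Nat) → Nat) → vcons Nat (succ (succ zero)) (succ (succ (succ (succ (succ zero))))) (vcons Nat (succ zero) (succ (succ (succ (succ zero)))) (vcons Nat zero (succ (succ (succ (succ (succ zero))))) (vnil Nat))))
inferred type:
  Eq ((k : (ε : Nat) → Nat) → Vec Nat (succ (succ (succ zero)))) (λ (l : (τ : Nat) → Nat) → vcons Nat (succ (succ zero)) (succ (succ (succ (succ (succ zero))))) (vcons Nat (succ zero) (succ (succ (succ (succ zero)))) (vcons Nat zero (succ (succ (succ (succ (succ zero))))) (vnil Nat)))) (λ (c : (j : Nat) → Nat) → vcons Nat (succ (succ zero)) (succ (succ (succ (succ (succ zero))))) (vcons Nat (succ zero) (succ (succ (succ (succ zero)))) (vcons Nat zero (succ (succ (succ (succ (succ zero))))) (vnil Nat))))
steps to reach normal form (normal order): 9
already normal: no
first contracted redex: a beta-redex


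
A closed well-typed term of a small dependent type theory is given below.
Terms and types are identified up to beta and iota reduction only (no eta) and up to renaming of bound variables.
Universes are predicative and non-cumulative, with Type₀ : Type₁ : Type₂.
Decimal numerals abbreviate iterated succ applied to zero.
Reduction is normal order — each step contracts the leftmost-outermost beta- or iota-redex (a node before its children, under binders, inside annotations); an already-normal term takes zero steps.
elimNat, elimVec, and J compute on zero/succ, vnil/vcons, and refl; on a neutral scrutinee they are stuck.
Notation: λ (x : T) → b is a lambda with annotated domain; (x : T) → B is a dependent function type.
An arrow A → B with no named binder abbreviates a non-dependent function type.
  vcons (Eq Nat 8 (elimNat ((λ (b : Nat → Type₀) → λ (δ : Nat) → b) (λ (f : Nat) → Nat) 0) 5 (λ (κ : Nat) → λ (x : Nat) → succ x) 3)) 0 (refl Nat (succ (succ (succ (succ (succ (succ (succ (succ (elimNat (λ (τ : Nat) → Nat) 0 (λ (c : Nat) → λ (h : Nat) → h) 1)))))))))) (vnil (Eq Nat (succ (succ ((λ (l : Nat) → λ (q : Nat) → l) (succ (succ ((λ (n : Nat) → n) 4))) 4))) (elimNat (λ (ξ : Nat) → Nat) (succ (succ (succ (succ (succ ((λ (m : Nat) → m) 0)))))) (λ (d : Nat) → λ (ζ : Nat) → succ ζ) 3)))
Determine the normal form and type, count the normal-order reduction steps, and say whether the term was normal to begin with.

reduced normal form:
  vcons (Eq Nat 8 8) 0 (refl Nat 8) (vnil (Eq Nat 8 8))
inferred type:
  Vec (Eq Nat 8 8) 1
normal-order step count: 28
term was already normal: no
first redex: an elimNat iota-redex


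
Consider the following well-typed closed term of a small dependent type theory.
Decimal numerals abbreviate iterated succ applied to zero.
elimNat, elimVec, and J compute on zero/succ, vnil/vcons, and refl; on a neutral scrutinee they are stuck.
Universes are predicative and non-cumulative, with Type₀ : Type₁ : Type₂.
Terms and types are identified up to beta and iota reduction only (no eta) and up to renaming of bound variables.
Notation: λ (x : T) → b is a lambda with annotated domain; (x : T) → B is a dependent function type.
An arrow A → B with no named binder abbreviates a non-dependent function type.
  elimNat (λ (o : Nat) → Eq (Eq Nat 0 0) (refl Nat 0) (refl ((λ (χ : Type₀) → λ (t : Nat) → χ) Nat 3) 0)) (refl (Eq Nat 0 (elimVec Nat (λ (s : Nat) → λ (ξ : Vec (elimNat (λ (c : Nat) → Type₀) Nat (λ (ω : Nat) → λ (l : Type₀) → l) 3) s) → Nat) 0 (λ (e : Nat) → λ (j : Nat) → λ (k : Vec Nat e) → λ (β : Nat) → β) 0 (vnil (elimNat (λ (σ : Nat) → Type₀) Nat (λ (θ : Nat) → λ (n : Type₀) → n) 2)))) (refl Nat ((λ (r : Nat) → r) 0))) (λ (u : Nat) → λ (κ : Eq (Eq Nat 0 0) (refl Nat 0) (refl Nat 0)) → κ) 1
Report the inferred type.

inferred type:
  Eq (Eq Nat 0 0) (refl Nat 0) (refl Nat 0)


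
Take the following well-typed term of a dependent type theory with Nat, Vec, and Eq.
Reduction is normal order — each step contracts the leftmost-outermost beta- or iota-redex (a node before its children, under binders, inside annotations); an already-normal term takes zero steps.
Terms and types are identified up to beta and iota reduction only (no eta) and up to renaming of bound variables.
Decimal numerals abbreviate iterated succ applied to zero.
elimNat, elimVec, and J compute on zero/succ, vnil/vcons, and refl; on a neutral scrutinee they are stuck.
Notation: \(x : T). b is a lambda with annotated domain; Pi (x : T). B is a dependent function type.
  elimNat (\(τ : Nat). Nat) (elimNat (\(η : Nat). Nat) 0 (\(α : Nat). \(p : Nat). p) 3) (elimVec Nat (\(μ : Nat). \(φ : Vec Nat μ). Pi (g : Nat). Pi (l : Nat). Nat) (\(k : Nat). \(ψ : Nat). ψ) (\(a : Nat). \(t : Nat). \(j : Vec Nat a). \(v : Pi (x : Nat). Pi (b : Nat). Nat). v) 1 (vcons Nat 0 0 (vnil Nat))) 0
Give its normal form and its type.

reduced normal form:
  0
the term's type:
  Nat
observation: the first redex contracted is an elimNat iota-redex; the normal form is reached in 11 normal-order steps.


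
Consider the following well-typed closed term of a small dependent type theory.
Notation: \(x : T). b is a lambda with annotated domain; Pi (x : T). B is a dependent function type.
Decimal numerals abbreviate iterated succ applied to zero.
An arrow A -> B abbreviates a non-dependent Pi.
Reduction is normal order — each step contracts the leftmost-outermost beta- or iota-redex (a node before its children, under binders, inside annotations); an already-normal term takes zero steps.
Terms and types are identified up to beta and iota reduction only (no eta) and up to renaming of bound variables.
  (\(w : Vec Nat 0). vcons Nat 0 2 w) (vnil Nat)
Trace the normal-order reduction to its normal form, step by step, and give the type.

reduction (normal order):
  (\(w : Vec Nat 0). vcons Nat 0 2 w) (vnil Nat)
  ~> vcons Nat 0 2 (vnil Nat)
type:
  Vec Nat 1


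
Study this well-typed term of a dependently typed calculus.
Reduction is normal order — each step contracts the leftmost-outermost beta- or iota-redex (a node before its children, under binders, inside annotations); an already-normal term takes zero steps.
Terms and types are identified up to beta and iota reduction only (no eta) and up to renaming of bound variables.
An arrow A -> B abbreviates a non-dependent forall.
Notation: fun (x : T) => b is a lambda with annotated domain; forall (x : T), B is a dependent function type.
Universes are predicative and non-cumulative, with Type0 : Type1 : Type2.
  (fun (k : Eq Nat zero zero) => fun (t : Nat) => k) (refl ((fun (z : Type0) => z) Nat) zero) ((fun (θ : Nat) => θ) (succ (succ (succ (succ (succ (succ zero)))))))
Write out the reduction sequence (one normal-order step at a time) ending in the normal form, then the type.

normal-order reduction sequence:
  (fun (k : Eq Nat zero zero) => fun (t : Nat) => k) (refl ((fun (z : Type0) => z) Nat) zero) ((fun (θ : Nat) => θ) (succ (succ (succ (succ (succ (succ zero)))))))
  ~> (fun (k : Nat) => refl ((fun (t : Type0) => t) Nat) zero) ((fun (z : Nat) => z) (succ (succ (succ (succ (succ (succ zero)))))))
  ~> refl ((fun (k : Type0) => k) Nat) zero
  ~> refl Nat zero
type:
  Eq Nat zero zero


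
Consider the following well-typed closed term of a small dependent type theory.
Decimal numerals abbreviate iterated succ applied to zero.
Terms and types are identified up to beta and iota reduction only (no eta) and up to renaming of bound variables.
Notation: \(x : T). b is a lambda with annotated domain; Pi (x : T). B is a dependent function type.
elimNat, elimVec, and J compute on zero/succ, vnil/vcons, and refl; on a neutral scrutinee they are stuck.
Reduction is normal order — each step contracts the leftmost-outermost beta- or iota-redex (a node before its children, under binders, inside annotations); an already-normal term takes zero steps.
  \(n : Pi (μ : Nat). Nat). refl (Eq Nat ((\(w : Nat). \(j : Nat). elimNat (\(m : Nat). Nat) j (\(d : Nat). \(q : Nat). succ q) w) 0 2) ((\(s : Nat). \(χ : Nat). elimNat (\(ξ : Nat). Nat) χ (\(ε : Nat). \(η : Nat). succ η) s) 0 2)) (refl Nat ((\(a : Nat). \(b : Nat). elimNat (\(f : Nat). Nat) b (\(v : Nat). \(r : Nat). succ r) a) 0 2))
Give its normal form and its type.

reduced normal form:
  \(n : Pi (μ : Nat). Nat). refl (Eq Nat 2 2) (refl Nat 2)
inferred type:
  Pi (n : Pi (μ : Nat). Nat). Eq (Eq Nat 2 2) (refl Nat 2) (refl Nat 2)
observation: the term reaches its normal form after 9 normal-order steps.


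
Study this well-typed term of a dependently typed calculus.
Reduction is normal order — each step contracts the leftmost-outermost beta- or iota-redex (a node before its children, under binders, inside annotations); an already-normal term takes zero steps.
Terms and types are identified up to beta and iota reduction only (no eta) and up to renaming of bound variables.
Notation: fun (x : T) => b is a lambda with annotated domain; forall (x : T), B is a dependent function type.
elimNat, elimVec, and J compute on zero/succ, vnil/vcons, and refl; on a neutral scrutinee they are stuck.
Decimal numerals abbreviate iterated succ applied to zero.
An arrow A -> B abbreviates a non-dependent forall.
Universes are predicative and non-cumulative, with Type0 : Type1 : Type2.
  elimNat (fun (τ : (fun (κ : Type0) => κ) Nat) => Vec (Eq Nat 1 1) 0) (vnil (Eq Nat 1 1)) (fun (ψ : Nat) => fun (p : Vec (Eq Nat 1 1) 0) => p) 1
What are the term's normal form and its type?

resulting normal form:
  vnil (Eq Nat 1 1)
inferred type:
  Vec (Eq Nat 1 1) 0


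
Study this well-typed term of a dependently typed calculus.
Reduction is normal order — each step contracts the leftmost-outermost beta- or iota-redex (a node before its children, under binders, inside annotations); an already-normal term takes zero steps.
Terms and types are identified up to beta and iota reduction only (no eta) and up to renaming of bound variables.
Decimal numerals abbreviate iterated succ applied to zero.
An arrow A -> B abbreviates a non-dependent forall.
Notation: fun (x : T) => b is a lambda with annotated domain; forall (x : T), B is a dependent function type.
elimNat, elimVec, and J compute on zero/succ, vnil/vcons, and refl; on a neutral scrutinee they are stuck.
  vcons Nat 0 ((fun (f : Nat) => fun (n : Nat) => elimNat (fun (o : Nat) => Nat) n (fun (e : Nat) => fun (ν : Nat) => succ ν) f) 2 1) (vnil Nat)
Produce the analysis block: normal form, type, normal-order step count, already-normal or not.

reduced normal form:
  vcons Nat 0 3 (vnil Nat)
inferred type:
  Vec Nat 1
steps to reach normal form (normal order): 9
started in normal form: no
first redex: a beta-redex


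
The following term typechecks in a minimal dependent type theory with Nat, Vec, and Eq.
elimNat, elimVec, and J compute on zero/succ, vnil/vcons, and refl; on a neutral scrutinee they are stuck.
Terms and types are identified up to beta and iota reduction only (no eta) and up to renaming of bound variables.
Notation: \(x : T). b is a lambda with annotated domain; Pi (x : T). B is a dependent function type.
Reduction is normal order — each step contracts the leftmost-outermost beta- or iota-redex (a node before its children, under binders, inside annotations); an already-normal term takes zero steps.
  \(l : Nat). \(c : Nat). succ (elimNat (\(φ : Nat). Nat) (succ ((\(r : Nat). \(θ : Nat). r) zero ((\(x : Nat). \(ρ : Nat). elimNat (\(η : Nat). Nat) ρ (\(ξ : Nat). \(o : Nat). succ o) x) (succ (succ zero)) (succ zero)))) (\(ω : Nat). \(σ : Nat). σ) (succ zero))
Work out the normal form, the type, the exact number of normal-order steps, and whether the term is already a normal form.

normal form:
  \(l : Nat). \(c : Nat). succ (succ zero)
the term's type:
  Pi (l : Nat). Pi (c : Nat). Nat
steps to reach normal form (normal order): 6
started in normal form: no
first contracted redex: an elimNat iota-redex


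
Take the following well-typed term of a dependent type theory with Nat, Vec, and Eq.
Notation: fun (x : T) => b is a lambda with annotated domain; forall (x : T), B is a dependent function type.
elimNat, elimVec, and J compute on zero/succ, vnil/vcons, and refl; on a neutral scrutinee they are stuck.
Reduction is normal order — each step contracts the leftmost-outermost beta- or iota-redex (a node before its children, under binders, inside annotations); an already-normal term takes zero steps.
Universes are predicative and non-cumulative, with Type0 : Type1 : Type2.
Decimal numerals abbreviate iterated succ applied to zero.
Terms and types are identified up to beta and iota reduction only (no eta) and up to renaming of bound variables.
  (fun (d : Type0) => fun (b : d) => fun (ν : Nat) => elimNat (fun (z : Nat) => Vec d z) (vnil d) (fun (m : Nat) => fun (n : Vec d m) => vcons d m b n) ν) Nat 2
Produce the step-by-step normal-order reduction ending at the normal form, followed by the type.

normal-order reduction:
  (fun (d : Type0) => fun (b : d) => fun (ν : Nat) => elimNat (fun (z : Nat) => Vec d z) (vnil d) (fun (m : Nat) => fun (n : Vec d m) => vcons d m b n) ν) Nat 2
  ~> (fun (d : Nat) => fun (b : Nat) => elimNat (fun (ν : Nat) => Vec Nat ν) (vnil Nat) (fun (z : Nat) => fun (m : Vec Nat z) => vcons Nat z d m) b) 2
  ~> fun (d : Nat) => elimNat (fun (b : Nat) => Vec Nat b) (vnil Nat) (fun (ν : Nat) => fun (z : Vec Nat ν) => vcons Nat ν 2 z) d
type:
  forall (d : Nat), Vec Nat d


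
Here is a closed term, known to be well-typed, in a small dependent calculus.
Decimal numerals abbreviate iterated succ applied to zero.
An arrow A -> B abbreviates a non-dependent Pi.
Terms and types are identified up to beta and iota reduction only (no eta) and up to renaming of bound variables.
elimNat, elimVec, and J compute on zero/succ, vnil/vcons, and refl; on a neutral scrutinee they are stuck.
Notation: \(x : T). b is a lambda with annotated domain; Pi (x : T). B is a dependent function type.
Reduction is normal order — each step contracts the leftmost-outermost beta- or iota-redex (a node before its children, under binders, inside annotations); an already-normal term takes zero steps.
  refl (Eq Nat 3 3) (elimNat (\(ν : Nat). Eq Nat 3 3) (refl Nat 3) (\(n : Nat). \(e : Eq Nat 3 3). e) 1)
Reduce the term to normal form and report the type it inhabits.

normal form:
  refl (Eq Nat 3 3) (refl Nat 3)
inferred type:
  Eq (Eq Nat 3 3) (refl Nat 3) (refl Nat 3)


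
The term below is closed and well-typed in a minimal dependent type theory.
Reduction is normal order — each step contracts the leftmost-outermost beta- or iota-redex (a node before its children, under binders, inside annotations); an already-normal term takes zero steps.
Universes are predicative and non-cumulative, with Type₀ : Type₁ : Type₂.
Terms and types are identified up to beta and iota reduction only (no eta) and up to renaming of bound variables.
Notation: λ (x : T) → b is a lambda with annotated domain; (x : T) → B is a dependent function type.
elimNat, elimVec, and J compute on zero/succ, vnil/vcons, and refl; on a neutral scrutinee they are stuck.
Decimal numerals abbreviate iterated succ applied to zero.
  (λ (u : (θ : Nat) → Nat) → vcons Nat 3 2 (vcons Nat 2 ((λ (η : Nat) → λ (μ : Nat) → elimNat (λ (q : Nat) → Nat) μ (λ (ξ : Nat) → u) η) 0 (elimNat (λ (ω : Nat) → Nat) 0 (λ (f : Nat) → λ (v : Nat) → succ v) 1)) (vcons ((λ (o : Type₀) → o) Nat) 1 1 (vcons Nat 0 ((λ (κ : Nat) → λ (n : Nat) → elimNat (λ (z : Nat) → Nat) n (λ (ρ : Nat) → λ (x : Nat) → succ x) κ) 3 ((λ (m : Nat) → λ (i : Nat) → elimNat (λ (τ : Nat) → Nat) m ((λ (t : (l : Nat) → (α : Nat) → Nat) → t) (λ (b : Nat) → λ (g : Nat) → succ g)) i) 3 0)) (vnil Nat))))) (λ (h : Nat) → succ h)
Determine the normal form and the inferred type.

normal form:
  vcons Nat 3 2 (vcons Nat 2 1 (vcons Nat 1 1 (vcons Nat 0 6 (vnil Nat))))
type:
  Vec Nat 4
observation: 24 normal-order steps separate the term from its normal form.


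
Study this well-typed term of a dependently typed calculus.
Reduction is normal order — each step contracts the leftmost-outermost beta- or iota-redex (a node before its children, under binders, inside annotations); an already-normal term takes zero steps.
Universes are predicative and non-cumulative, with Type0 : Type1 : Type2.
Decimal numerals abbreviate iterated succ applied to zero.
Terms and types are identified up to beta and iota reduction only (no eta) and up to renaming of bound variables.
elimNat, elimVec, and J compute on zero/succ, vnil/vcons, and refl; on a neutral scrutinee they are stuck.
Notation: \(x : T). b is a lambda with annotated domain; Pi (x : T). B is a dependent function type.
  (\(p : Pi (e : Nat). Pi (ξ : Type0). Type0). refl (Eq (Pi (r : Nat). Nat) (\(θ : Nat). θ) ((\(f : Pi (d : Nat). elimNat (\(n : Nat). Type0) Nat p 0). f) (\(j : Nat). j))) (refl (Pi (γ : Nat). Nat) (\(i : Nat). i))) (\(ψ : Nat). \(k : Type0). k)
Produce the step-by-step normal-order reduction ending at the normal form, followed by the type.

normal-order reduction sequence:
  (\(p : Pi (e : Nat). Pi (ξ : Type0). Type0). refl (Eq (Pi (r : Nat). Nat) (\(θ : Nat). θ) ((\(f : Pi (d : Nat). elimNat (\(n : Nat). Type0) Nat p 0). f) (\(j : Nat). j))) (refl (Pi (γ : Nat). Nat) (\(i : Nat). i))) (\(ψ : Nat). \(k : Type0). k)
  ~> refl (Eq (Pi (p : Nat). Nat) (\(e : Nat). e) ((\(ξ : Pi (r : Nat). elimNat (\(θ : Nat). Type0) Nat (\(f : Nat). \(d : Type0). d) 0). ξ) (\(n : Nat). n))) (refl (Pi (j : Nat). Nat) (\(γ : Nat). γ))
  ~> refl (Eq (Pi (p : Nat). Nat) (\(e : Nat). e) (\(ξ : Nat). ξ)) (refl (Pi (r : Nat). Nat) (\(θ : Nat). θ))
the term's type:
  Eq (Eq (Pi (p : Nat). Nat) (\(e : Nat). e) (\(ξ : Nat). ξ)) (refl (Pi (r : Nat). Nat) (\(θ : Nat). θ)) (refl (Pi (f : Nat). Nat) (\(d : Nat). d))


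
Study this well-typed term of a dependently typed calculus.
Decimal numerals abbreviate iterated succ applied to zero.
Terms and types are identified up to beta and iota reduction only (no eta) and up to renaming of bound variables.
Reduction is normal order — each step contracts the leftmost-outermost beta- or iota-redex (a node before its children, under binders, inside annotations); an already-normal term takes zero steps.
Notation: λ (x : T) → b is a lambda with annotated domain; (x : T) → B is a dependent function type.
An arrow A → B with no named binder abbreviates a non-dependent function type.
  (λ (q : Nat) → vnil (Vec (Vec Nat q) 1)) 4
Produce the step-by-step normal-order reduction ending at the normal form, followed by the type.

normal-order reduction:
  (λ (q : Nat) → vnil (Vec (Vec Nat q) 1)) 4
  ~> vnil (Vec (Vec Nat 4) 1)
the term's type:
  Vec (Vec (Vec Nat 4) 1) 0


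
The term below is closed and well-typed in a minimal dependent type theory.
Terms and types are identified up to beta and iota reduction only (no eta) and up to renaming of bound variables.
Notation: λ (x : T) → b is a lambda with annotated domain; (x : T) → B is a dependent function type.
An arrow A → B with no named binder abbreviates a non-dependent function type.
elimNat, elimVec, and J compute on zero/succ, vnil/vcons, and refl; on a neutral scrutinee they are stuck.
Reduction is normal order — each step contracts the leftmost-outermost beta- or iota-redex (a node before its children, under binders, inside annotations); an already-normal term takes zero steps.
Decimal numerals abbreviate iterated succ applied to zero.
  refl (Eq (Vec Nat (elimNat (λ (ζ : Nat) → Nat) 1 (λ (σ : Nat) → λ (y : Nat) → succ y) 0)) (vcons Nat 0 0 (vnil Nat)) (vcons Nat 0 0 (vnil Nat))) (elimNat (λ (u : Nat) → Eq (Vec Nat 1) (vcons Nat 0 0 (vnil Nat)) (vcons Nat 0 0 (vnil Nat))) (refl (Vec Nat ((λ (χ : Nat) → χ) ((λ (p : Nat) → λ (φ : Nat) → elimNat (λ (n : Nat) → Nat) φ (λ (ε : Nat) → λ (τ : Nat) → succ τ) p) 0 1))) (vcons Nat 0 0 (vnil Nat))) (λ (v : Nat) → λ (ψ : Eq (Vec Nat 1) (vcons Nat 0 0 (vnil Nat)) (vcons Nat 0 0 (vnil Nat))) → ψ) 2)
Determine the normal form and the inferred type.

resulting normal form:
  refl (Eq (Vec Nat 1) (vcons Nat 0 0 (vnil Nat)) (vcons Nat 0 0 (vnil Nat))) (refl (Vec Nat 1) (vcons Nat 0 0 (vnil Nat)))
type:
  Eq (Eq (Vec Nat 1) (vcons Nat 0 0 (vnil Nat)) (vcons Nat 0 0 (vnil Nat))) (refl (Vec Nat 1) (vcons Nat 0 0 (vnil Nat))) (refl (Vec Nat 1) (vcons Nat 0 0 (vnil Nat)))
observation: 12 normal-order steps separate the term from its normal form.


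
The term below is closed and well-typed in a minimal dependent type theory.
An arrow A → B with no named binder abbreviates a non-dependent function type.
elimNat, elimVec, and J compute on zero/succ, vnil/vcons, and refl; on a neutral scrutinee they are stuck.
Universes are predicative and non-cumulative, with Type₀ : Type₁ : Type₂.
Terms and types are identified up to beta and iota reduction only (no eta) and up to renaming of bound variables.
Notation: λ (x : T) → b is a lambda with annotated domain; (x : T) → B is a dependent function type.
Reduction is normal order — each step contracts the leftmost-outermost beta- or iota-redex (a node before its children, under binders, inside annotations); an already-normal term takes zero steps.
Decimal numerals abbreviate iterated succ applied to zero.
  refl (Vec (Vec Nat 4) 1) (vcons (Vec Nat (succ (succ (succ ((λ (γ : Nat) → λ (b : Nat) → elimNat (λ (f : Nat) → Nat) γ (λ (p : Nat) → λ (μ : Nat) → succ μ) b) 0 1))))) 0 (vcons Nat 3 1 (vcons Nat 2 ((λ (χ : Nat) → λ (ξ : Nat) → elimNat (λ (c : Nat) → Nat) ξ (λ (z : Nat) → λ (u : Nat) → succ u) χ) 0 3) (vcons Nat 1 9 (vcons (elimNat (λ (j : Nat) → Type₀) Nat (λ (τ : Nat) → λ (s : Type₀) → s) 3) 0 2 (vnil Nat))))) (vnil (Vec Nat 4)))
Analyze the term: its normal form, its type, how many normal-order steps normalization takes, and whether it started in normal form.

reduced normal form:
  refl (Vec (Vec Nat 4) 1) (vcons (Vec Nat 4) 0 (vcons Nat 3 1 (vcons Nat 2 3 (vcons Nat 1 9 (vcons Nat 0 2 (vnil Nat))))) (vnil (Vec Nat 4)))
inferred type:
  Eq (Vec (Vec Nat 4) 1) (vcons (Vec Nat 4) 0 (vcons Nat 3 1 (vcons Nat 2 3 (vcons Nat 1 9 (vcons Nat 0 2 (vnil Nat))))) (vnil (Vec Nat 4))) (vcons (Vec Nat 4) 0 (vcons Nat 3 1 (vcons Nat 2 3 (vcons Nat 1 9 (vcons Nat 0 2 (vnil Nat))))) (vnil (Vec Nat 4)))
reduction steps (normal order): 19
started in normal form: no
first contracted redex: a beta-redex


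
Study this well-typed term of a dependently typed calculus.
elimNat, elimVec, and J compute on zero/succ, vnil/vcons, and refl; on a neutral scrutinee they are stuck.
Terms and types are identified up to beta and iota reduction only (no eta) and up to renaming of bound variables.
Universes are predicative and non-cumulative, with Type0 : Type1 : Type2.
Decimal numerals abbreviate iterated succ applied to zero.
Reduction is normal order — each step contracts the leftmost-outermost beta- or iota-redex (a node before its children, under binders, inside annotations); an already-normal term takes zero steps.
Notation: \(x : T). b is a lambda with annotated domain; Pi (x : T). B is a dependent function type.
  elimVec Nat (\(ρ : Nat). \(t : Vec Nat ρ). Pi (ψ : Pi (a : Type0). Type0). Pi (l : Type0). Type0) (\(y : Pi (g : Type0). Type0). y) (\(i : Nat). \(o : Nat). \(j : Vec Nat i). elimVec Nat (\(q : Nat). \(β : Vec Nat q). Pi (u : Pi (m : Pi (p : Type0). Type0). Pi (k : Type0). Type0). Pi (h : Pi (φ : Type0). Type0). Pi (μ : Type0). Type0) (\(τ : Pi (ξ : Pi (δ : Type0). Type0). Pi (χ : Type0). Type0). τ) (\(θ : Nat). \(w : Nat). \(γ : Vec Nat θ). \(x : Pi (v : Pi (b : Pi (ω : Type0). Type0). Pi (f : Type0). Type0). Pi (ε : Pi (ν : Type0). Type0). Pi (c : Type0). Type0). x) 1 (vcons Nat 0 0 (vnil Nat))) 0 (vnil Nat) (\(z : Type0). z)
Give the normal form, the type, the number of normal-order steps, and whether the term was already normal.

resulting normal form:
  \(ρ : Type0). ρ
inferred type:
  Pi (ρ : Type0). Type0
reduction steps (normal order): 2
term was already normal: no
first redex: an elimVec iota-redex


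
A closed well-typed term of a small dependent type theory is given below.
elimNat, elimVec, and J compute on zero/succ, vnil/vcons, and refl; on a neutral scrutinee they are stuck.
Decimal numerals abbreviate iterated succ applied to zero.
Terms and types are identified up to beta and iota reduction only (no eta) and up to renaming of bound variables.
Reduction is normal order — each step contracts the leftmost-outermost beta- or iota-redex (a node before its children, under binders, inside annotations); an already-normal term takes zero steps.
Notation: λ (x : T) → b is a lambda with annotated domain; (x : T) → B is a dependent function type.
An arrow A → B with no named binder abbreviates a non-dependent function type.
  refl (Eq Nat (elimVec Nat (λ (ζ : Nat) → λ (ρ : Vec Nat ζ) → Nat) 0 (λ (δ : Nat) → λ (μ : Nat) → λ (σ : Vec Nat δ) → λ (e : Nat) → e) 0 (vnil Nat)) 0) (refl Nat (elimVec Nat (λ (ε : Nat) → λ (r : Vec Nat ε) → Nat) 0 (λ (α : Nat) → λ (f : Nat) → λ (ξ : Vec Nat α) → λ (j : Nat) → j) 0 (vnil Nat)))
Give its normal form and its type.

reduced normal form:
  refl (Eq Nat 0 0) (refl Nat 0)
type:
  Eq (Eq Nat 0 0) (refl Nat 0) (refl Nat 0)
observation: 2 normal-order steps normalize the term, beginning with an elimVec iota-redex.


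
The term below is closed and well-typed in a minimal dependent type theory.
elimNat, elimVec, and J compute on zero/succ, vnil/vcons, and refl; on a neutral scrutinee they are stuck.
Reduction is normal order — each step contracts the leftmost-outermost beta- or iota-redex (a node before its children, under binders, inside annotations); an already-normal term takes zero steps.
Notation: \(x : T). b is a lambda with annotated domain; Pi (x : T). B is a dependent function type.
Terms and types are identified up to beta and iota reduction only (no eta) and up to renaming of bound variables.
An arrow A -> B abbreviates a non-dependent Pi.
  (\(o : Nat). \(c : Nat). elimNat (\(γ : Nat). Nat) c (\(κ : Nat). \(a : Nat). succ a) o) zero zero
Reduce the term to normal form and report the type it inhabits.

resulting normal form:
  zero
inferred type:
  Nat
observation: contracting a beta-redex first, the term normalizes in 3 steps.


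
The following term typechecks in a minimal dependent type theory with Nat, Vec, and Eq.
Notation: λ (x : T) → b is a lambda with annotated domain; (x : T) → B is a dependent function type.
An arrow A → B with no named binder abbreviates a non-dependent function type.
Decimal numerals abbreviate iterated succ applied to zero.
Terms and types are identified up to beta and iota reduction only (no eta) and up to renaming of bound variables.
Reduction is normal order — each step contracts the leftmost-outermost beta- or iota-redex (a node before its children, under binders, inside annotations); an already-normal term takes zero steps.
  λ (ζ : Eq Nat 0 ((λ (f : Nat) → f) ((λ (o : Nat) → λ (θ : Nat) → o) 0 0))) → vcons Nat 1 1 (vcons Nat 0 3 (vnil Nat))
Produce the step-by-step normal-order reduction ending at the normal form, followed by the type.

normal-order reduction:
  λ (ζ : Eq Nat 0 ((λ (f : Nat) → f) ((λ (o : Nat) → λ (θ : Nat) → o) 0 0))) → vcons Nat 1 1 (vcons Nat 0 3 (vnil Nat))
  ~> λ (ζ : Eq Nat 0 ((λ (f : Nat) → λ (o : Nat) → f) 0 0)) → vcons Nat 1 1 (vcons Nat 0 3 (vnil Nat))
  ~> λ (ζ : Eq Nat 0 ((λ (f : Nat) → 0) 0)) → vcons Nat 1 1 (vcons Nat 0 3 (vnil Nat))
  ~> λ (ζ : Eq Nat 0 0) → vcons Nat 1 1 (vcons Nat 0 3 (vnil Nat))
the term's type:
  Eq Nat 0 0 → Vec Nat 2


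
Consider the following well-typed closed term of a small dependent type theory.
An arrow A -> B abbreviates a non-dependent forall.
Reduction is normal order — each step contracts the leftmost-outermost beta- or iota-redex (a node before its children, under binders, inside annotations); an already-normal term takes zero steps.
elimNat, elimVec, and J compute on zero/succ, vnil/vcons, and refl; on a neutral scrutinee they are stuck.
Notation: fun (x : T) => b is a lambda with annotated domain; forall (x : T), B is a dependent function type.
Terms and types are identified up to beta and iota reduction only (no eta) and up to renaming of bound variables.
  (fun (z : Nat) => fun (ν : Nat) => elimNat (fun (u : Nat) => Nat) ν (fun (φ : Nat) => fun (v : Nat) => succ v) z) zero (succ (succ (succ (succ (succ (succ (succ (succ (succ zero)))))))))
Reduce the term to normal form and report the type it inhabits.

resulting normal form:
  succ (succ (succ (succ (succ (succ (succ (succ (succ zero))))))))
the term's type:
  Nat
observation: normalization takes exactly 3 steps under the normal-order strategy.


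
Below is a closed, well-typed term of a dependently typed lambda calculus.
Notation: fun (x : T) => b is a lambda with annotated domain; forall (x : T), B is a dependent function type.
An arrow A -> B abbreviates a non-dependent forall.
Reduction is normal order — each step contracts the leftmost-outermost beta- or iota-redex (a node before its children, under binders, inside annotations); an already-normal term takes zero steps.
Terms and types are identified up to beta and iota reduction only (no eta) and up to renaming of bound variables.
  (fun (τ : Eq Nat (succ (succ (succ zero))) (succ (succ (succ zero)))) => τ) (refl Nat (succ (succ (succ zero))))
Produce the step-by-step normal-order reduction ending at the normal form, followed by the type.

reduction (normal order):
  (fun (τ : Eq Nat (succ (succ (succ zero))) (succ (succ (succ zero)))) => τ) (refl Nat (succ (succ (succ zero))))
  ~> refl Nat (succ (succ (succ zero)))
type:
  Eq Nat (succ (succ (succ zero))) (succ (succ (succ zero)))


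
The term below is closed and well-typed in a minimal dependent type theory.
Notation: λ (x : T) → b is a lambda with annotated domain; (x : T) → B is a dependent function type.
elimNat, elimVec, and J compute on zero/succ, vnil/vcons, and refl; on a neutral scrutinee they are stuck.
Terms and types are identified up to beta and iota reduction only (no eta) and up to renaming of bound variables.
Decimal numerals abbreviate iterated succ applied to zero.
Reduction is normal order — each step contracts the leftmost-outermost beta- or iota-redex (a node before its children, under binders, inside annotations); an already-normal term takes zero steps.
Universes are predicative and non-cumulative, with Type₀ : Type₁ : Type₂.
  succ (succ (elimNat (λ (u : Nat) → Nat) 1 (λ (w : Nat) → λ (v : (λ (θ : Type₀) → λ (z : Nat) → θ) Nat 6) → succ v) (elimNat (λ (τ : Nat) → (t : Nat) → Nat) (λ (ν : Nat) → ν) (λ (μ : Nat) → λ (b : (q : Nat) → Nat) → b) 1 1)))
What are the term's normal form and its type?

reduced normal form:
  4
type:
  Nat


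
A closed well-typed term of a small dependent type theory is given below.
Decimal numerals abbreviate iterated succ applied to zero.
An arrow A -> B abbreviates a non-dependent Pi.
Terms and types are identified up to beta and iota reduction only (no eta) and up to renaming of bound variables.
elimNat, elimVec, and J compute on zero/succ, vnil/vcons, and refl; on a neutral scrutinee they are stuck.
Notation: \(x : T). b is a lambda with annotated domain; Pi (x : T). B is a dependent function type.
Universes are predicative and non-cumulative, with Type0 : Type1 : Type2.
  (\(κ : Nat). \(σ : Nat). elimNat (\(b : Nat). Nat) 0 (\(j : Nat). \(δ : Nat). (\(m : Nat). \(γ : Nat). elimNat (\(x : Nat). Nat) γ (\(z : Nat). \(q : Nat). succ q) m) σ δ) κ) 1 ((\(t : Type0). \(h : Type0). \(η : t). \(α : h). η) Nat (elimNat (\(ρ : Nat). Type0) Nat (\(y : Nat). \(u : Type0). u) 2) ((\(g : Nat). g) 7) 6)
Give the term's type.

inferred type:
  Nat


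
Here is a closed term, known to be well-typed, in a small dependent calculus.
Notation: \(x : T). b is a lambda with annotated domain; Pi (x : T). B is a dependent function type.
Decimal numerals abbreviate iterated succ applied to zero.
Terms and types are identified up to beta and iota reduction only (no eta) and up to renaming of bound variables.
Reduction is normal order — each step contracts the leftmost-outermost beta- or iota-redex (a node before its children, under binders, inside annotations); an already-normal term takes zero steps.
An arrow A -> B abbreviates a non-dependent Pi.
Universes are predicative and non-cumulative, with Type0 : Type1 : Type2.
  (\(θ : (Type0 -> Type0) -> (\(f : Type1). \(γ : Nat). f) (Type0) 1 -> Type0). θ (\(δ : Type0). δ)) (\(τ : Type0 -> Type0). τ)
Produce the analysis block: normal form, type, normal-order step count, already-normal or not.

resulting normal form:
  \(θ : Type0). θ
the term's type:
  Type0 -> Type0
normal-order step count: 2
already normal: no
first redex: a beta-redex


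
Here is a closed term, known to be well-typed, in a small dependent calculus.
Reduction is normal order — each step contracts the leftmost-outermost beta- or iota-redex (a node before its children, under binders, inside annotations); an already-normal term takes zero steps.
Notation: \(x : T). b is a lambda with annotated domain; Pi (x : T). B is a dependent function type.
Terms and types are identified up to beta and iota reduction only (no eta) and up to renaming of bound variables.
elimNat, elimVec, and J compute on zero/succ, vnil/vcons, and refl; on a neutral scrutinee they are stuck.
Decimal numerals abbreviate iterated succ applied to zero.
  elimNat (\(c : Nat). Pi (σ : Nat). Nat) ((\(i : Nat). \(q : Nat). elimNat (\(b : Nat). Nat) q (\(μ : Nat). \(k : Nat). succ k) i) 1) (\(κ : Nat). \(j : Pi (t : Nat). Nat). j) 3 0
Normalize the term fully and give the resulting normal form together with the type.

normal form:
  1
the term's type:
  Nat


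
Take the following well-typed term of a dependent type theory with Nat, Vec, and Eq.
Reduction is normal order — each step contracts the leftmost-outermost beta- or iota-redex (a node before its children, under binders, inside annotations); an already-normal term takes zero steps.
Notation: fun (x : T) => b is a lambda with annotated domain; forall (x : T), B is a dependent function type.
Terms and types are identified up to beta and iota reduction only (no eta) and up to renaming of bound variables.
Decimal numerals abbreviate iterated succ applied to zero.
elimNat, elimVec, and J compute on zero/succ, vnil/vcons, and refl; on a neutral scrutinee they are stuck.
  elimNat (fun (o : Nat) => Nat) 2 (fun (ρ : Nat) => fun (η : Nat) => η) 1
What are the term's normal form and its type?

resulting normal form:
  2
inferred type:
  Nat
observation: 4 normal-order steps normalize the term, beginning with an elimNat iota-redex.


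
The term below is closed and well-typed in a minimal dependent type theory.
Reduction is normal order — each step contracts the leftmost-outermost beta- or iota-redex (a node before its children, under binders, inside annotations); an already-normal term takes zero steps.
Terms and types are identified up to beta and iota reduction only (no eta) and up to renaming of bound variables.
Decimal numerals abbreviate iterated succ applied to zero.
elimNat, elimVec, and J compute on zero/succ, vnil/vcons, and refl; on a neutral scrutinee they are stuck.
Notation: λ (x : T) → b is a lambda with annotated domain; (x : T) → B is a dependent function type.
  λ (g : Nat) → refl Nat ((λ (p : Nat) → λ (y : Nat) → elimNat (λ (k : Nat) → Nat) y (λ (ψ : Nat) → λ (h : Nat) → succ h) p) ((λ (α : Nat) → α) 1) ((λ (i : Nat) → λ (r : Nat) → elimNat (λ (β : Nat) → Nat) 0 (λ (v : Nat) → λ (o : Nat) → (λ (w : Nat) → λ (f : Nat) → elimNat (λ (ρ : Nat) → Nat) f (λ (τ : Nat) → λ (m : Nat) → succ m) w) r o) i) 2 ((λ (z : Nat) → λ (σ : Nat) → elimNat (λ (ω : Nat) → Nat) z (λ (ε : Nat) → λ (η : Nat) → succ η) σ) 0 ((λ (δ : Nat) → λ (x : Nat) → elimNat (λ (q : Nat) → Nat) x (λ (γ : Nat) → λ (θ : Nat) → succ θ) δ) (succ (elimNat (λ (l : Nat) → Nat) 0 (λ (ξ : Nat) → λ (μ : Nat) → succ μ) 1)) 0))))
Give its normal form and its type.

reduced normal form:
  λ (g : Nat) → refl Nat 5
the term's type:
  (g : Nat) → Eq Nat 5 5
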